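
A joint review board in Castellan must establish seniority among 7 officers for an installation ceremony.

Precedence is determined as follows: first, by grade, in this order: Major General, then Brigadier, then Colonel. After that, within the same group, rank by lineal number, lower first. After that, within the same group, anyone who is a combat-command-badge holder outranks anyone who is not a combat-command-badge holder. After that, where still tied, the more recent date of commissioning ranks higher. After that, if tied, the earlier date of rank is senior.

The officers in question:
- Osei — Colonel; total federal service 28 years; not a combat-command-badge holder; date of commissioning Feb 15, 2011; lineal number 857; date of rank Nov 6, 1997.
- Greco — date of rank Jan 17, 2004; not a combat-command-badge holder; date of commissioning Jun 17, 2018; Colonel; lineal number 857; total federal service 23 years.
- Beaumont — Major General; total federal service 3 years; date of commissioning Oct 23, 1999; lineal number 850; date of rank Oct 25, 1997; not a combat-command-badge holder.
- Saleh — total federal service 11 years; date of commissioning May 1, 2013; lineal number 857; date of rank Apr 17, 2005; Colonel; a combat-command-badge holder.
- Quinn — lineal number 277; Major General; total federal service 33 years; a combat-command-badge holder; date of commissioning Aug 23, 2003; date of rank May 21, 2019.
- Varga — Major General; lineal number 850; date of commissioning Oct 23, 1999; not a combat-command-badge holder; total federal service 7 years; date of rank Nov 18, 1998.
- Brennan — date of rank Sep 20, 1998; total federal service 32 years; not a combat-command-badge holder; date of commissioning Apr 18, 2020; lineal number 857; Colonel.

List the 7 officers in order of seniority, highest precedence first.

By grade: Quinn, Beaumont and Varga (Major General); then Saleh, Brennan, Greco and Osei (Colonel).
Among Quinn, Beaumont and Varga, by lineal number (lower first): Quinn (277) before Beaumont and Varga (850).
Beaumont and Varga are each not a combat-command-badge holder, so the next rule applies.
Beaumont and Varga both have date of commissioning Oct 23, 1999, so the next rule applies.
Among Beaumont and Varga, by date of rank (earlier first): Beaumont (Oct 25, 1997) before Varga (Nov 18, 1998).
Saleh, Brennan, Greco and Osei all have lineal number 857, so the next rule applies.
Among Saleh, Brennan, Greco and Osei, a combat-command-badge holder before not a combat-command-badge holder: Saleh (a combat-command-badge holder) before Brennan, Greco and Osei (not a combat-command-badge holder).
Among Brennan, Greco and Osei, by date of commissioning (later first): Brennan (Apr 18, 2020) before Greco (Jun 17, 2018) before Osei (Feb 15, 2011).
Full order: Quinn, Beaumont, Varga, Saleh, Brennan, Greco, Osei.

Quinn, Beaumont, Varga, Saleh, Brennan, Greco, Osei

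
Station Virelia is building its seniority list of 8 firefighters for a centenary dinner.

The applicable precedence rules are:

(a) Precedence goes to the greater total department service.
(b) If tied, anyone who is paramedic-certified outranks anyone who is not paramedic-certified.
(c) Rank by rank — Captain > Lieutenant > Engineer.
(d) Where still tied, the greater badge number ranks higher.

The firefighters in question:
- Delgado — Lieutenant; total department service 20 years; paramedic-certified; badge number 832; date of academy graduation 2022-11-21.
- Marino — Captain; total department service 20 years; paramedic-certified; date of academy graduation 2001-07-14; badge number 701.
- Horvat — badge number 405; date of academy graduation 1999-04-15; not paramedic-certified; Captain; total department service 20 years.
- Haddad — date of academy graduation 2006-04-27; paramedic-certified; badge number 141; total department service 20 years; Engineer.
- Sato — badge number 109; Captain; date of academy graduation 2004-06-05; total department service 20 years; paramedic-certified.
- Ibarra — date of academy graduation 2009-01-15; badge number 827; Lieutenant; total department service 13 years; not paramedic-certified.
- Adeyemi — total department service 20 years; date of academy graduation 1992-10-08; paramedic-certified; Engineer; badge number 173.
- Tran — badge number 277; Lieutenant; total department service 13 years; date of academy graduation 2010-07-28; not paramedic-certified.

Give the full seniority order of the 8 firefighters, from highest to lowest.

Marino, Sato, Delgado, Adeyemi, Haddad, Horvat, Ibarra, Tran

By total department service (higher first): Marino, Sato, Delgado, Adeyemi, Haddad and Horvat (each 20 years); then Ibarra and Tran (both 13 years).
Among Marino, Sato, Delgado, Adeyemi, Haddad and Horvat, paramedic-certified before not paramedic-certified: Marino, Sato, Delgado, Adeyemi and Haddad (paramedic-certified) before Horvat (not paramedic-certified).
Among Marino, Sato, Delgado, Adeyemi and Haddad, by rank: Marino and Sato (Captain) before Delgado (Lieutenant) before Adeyemi and Haddad (Engineer).
Among Marino and Sato, by badge number (higher first): Marino (701) before Sato (109).
Among Adeyemi and Haddad, by badge number (higher first): Adeyemi (173) before Haddad (141).
Ibarra and Tran are each not paramedic-certified, so the next rule applies.
Ibarra and Tran are each Lieutenant, so the next rule applies.
Among Ibarra and Tran, by badge number (higher first): Ibarra (827) before Tran (277).
Full order: Marino, Sato, Delgado, Adeyemi, Haddad, Horvat, Ibarra, Tran.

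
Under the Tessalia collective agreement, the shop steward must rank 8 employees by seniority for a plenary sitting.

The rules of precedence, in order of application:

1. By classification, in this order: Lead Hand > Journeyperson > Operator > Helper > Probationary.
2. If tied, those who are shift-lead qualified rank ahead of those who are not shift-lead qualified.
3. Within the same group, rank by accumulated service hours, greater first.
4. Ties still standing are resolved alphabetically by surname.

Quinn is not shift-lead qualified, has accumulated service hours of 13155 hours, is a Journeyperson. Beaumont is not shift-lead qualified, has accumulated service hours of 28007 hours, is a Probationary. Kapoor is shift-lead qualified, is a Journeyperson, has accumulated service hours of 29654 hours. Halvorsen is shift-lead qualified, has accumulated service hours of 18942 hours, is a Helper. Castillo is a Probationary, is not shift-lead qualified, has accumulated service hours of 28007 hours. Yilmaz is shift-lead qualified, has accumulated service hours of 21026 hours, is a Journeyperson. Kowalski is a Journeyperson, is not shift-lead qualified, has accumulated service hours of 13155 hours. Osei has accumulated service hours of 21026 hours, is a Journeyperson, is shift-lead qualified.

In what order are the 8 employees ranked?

By classification: Kapoor, Osei, Yilmaz, Kowalski and Quinn (Journeyperson); then Halvorsen (Helper); then Beaumont and Castillo (Probationary).
Among Kapoor, Osei, Yilmaz, Kowalski and Quinn, shift-lead qualified before not shift-lead qualified: Kapoor, Osei and Yilmaz (shift-lead qualified) before Kowalski and Quinn (not shift-lead qualified).
Among Kapoor, Osei and Yilmaz, by accumulated service hours (higher first): Kapoor (29654 hours) before Osei and Yilmaz (21026 hours).
Among Osei and Yilmaz, alphabetically by surname: Osei before Yilmaz.
Kowalski and Quinn both have accumulated service hours 13155 hours, so the next rule applies.
Among Kowalski and Quinn, alphabetically by surname: Kowalski before Quinn.
Beaumont and Castillo are each not shift-lead qualified, so the next rule applies.
Beaumont and Castillo both have accumulated service hours 28007 hours, so the next rule applies.
Among Beaumont and Castillo, alphabetically by surname: Beaumont before Castillo.
Full order: Kapoor, Osei, Yilmaz, Kowalski, Quinn, Halvorsen, Beaumont, Castillo.

Kapoor, Osei, Yilmaz, Kowalski, Quinn, Halvorsen, Beaumont, Castillo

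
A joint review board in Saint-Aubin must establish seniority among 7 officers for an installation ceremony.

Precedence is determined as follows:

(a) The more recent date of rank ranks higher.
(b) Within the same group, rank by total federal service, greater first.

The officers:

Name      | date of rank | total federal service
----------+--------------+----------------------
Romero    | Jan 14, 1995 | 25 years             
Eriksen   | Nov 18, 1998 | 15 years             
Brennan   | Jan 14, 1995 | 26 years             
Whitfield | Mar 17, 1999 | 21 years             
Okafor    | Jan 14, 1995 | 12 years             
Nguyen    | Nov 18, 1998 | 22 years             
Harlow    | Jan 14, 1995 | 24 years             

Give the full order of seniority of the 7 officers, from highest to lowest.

By date of rank (later first): Whitfield (Mar 17, 1999); then Nguyen and Eriksen (both Nov 18, 1998); then Brennan, Romero, Harlow and Okafor (each Jan 14, 1995).
Among Nguyen and Eriksen, by total federal service (higher first): Nguyen (22 years) before Eriksen (15 years).
Among Brennan, Romero, Harlow and Okafor, by total federal service (higher first): Brennan (26 years) before Romero (25 years) before Harlow (24 years) before Okafor (12 years).
Full order: Whitfield, Nguyen, Eriksen, Brennan, Romero, Harlow, Okafor.

Whitfield, Nguyen, Eriksen, Brennan, Romero, Harlow, Okafor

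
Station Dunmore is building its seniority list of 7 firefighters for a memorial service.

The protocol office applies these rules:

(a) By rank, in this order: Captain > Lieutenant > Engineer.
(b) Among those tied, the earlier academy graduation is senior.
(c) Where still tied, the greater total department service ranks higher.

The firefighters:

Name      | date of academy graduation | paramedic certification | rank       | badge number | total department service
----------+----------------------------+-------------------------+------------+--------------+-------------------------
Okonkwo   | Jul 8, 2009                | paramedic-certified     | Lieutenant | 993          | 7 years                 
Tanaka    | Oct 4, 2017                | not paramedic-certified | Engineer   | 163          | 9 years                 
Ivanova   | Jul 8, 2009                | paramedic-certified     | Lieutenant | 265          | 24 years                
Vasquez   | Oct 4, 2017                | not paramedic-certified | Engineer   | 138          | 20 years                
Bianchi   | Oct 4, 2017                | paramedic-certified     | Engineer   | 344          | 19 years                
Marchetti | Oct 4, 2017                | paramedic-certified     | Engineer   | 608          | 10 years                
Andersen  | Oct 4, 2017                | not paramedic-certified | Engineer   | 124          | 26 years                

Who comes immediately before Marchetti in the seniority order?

Bianchi

By rank: Ivanova and Okonkwo (Lieutenant); then Andersen, Vasquez, Bianchi, Marchetti and Tanaka (Engineer).
Ivanova and Okonkwo both have date of academy graduation Jul 8, 2009, so the next rule applies.
Among Ivanova and Okonkwo, by total department service (higher first): Ivanova (24 years) before Okonkwo (7 years).
Andersen, Vasquez, Bianchi, Marchetti and Tanaka all have date of academy graduation Oct 4, 2017, so the next rule applies.
Among Andersen, Vasquez, Bianchi, Marchetti and Tanaka, by total department service (higher first): Andersen (26 years) before Vasquez (20 years) before Bianchi (19 years) before Marchetti (10 years) before Tanaka (9 years).
Order: Ivanova, Okonkwo, Andersen, Vasquez, Bianchi, Marchetti, Tanaka.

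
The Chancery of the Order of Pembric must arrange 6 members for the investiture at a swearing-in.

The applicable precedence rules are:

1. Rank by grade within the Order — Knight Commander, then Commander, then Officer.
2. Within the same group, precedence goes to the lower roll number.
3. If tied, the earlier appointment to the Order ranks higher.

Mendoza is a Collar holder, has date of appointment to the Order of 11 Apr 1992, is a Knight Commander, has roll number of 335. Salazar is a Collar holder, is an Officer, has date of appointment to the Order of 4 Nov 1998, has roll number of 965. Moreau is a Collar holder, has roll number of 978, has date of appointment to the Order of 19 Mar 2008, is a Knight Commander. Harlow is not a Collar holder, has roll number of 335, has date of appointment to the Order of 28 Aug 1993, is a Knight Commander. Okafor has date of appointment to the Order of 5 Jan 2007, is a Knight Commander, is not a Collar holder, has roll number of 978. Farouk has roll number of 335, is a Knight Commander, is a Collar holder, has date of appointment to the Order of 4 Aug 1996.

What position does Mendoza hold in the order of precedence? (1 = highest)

By grade within the Order: Mendoza, Harlow, Farouk, Okafor and Moreau (Knight Commander); then Salazar (Officer).
Among Mendoza, Harlow, Farouk, Okafor and Moreau, by roll number (lower first): Mendoza, Harlow and Farouk (335) before Okafor and Moreau (978).
Among Mendoza, Harlow and Farouk, by date of appointment to the Order (earlier first): Mendoza (11 Apr 1992) before Harlow (28 Aug 1993) before Farouk (4 Aug 1996).
Among Okafor and Moreau, by date of appointment to the Order (earlier first): Okafor (5 Jan 2007) before Moreau (19 Mar 2008).
Order: Mendoza, Harlow, Farouk, Okafor, Moreau, Salazar. So position 1.

1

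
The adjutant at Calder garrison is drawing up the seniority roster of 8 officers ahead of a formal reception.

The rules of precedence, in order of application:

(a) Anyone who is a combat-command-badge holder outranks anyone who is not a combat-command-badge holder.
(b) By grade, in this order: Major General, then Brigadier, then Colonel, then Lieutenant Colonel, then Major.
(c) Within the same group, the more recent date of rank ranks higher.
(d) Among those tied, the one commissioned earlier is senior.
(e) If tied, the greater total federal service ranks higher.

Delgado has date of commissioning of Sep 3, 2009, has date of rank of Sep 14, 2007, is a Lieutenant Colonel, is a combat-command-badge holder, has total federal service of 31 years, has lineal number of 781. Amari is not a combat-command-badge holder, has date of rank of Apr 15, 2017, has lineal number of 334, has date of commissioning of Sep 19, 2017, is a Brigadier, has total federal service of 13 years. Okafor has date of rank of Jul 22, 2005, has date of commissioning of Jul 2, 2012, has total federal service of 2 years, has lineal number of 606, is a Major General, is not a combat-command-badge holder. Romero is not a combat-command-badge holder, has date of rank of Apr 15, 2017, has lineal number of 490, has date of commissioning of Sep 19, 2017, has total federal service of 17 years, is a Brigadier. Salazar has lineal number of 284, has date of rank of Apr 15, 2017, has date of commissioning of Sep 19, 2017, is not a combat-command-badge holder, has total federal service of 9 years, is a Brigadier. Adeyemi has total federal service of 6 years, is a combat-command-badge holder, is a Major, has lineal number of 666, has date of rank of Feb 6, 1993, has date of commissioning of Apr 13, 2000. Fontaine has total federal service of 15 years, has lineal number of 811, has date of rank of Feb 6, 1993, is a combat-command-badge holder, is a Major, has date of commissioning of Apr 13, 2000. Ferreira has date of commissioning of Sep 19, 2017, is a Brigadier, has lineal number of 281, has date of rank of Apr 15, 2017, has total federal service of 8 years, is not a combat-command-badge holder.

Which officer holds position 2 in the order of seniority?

Fontaine

By the first rule: Delgado, Fontaine and Adeyemi (each a combat-command-badge holder); then Okafor, Romero, Amari, Salazar and Ferreira (each not a combat-command-badge holder).
Among Delgado, Fontaine and Adeyemi, by grade: Delgado (Lieutenant Colonel) before Fontaine and Adeyemi (Major).
Fontaine and Adeyemi both have date of rank Feb 6, 1993, so the next rule applies.
Fontaine and Adeyemi both have date of commissioning Apr 13, 2000, so the next rule applies.
Among Fontaine and Adeyemi, by total federal service (higher first): Fontaine (15 years) before Adeyemi (6 years).
Among Okafor, Romero, Amari, Salazar and Ferreira, by grade: Okafor (Major General) before Romero, Amari, Salazar and Ferreira (Brigadier).
Romero, Amari, Salazar and Ferreira all have date of rank Apr 15, 2017, so the next rule applies.
Romero, Amari, Salazar and Ferreira all have date of commissioning Sep 19, 2017, so the next rule applies.
Among Romero, Amari, Salazar and Ferreira, by total federal service (higher first): Romero (17 years) before Amari (13 years) before Salazar (9 years) before Ferreira (8 years).
Order: Delgado, Fontaine, Adeyemi, Okafor, Romero, Amari, Salazar, Ferreira.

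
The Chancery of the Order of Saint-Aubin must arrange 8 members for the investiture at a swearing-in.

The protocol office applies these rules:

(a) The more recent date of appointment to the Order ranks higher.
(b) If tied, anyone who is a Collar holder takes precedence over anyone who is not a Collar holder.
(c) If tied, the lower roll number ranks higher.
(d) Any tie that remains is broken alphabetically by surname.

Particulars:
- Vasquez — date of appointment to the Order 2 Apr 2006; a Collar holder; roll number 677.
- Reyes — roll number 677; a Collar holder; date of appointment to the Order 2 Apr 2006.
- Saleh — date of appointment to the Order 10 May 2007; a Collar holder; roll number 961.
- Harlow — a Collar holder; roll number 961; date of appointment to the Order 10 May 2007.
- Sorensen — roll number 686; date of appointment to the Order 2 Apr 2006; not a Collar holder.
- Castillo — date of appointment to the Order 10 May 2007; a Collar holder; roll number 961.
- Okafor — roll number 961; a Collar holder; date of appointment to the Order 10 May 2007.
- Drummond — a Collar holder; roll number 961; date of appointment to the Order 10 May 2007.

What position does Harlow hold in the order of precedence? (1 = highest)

3

By date of appointment to the Order (later first): Castillo, Drummond, Harlow, Okafor and Saleh (each 10 May 2007); then Reyes, Vasquez and Sorensen (each 2 Apr 2006).
Castillo, Drummond, Harlow, Okafor and Saleh are each a Collar holder, so the next rule applies.
Castillo, Drummond, Harlow, Okafor and Saleh all have roll number 961, so the next rule applies.
Among Castillo, Drummond, Harlow, Okafor and Saleh, alphabetically by surname: Castillo before Drummond before Harlow before Okafor before Saleh.
Among Reyes, Vasquez and Sorensen, a Collar holder before not a Collar holder: Reyes and Vasquez (a Collar holder) before Sorensen (not a Collar holder).
Reyes and Vasquez both have roll number 677, so the next rule applies.
Among Reyes and Vasquez, alphabetically by surname: Reyes before Vasquez.
Order: Castillo, Drummond, Harlow, Okafor, Saleh, Reyes, Vasquez, Sorensen. So position 3.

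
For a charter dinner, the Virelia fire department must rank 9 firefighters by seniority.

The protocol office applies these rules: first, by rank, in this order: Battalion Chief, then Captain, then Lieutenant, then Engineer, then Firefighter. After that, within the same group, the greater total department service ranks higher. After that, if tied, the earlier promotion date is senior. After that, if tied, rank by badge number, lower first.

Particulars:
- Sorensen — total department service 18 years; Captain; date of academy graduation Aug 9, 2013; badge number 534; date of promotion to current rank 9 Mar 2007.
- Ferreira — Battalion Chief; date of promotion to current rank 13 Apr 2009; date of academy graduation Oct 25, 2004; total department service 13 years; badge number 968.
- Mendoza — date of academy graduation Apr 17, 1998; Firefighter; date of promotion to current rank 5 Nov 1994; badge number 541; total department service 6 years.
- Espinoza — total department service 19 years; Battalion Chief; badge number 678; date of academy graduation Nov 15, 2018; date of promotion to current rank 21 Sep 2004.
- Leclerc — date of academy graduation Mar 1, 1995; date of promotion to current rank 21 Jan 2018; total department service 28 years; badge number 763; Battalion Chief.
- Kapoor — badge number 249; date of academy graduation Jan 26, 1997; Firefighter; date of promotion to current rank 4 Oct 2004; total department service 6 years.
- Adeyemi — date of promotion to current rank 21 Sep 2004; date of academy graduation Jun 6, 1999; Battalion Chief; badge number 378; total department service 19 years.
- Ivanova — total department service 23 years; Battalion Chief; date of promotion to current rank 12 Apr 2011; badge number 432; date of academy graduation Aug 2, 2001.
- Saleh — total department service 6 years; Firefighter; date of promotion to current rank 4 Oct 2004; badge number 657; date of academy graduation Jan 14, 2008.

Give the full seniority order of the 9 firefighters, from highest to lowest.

By rank: Leclerc, Ivanova, Adeyemi, Espinoza and Ferreira (Battalion Chief); then Sorensen (Captain); then Mendoza, Kapoor and Saleh (Firefighter).
Among Leclerc, Ivanova, Adeyemi, Espinoza and Ferreira, by total department service (higher first): Leclerc (28 years) before Ivanova (23 years) before Adeyemi and Espinoza (19 years) before Ferreira (13 years).
Adeyemi and Espinoza both have date of promotion to current rank 21 Sep 2004, so the next rule applies.
Among Adeyemi and Espinoza, by badge number (lower first): Adeyemi (378) before Espinoza (678).
Mendoza, Kapoor and Saleh all have total department service 6 years, so the next rule applies.
Among Mendoza, Kapoor and Saleh, by date of promotion to current rank (earlier first): Mendoza (5 Nov 1994) before Kapoor and Saleh (4 Oct 2004).
Among Kapoor and Saleh, by badge number (lower first): Kapoor (249) before Saleh (657).
Full order: Leclerc, Ivanova, Adeyemi, Espinoza, Ferreira, Sorensen, Mendoza, Kapoor, Saleh.

Leclerc, Ivanova, Adeyemi, Espinoza, Ferreira, Sorensen, Mendoza, Kapoor, Saleh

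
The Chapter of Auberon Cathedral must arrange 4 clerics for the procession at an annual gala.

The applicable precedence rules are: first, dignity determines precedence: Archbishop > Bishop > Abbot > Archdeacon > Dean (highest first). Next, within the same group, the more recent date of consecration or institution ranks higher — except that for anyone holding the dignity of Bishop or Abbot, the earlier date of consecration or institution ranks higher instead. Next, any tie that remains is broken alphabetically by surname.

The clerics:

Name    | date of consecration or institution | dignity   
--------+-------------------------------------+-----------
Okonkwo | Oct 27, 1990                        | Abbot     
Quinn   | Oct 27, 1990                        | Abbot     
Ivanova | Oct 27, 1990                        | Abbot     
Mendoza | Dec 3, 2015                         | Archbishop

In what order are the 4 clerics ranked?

By dignity: Mendoza (Archbishop); then Ivanova, Okonkwo and Quinn (Abbot).
Ivanova, Okonkwo and Quinn all have date of consecration or institution Oct 27, 1990, so the next rule applies.
Among Ivanova, Okonkwo and Quinn, alphabetically by surname: Ivanova before Okonkwo before Quinn.
Full order: Mendoza, Ivanova, Okonkwo, Quinn.

Mendoza, Ivanova, Okonkwo, Quinn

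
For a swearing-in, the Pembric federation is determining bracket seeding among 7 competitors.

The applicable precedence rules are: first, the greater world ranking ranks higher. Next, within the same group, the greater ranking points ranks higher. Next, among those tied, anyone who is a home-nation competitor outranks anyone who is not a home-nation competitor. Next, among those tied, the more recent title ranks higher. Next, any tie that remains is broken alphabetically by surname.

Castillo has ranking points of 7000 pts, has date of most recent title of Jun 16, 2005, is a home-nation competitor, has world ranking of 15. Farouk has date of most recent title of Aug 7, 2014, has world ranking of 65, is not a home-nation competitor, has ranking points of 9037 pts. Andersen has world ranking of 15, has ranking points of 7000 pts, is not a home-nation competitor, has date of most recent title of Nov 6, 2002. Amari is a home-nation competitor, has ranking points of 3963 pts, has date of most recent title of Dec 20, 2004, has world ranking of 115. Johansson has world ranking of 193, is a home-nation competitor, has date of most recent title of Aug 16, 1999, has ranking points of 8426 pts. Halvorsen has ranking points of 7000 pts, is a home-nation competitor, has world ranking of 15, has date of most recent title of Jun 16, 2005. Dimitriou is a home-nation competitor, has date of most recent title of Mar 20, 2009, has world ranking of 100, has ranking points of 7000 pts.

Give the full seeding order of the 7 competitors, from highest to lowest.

By world ranking (higher first): Johansson (193); then Amari (115); then Dimitriou (100); then Farouk (65); then Castillo, Halvorsen and Andersen (each 15).
Castillo, Halvorsen and Andersen all have ranking points 7000 pts, so the next rule applies.
Among Castillo, Halvorsen and Andersen, a home-nation competitor before not a home-nation competitor: Castillo and Halvorsen (a home-nation competitor) before Andersen (not a home-nation competitor).
Castillo and Halvorsen both have date of most recent title Jun 16, 2005, so the next rule applies.
Among Castillo and Halvorsen, alphabetically by surname: Castillo before Halvorsen.
Full order: Johansson, Amari, Dimitriou, Farouk, Castillo, Halvorsen, Andersen.

Johansson, Amari, Dimitriou, Farouk, Castillo, Halvorsen, Andersen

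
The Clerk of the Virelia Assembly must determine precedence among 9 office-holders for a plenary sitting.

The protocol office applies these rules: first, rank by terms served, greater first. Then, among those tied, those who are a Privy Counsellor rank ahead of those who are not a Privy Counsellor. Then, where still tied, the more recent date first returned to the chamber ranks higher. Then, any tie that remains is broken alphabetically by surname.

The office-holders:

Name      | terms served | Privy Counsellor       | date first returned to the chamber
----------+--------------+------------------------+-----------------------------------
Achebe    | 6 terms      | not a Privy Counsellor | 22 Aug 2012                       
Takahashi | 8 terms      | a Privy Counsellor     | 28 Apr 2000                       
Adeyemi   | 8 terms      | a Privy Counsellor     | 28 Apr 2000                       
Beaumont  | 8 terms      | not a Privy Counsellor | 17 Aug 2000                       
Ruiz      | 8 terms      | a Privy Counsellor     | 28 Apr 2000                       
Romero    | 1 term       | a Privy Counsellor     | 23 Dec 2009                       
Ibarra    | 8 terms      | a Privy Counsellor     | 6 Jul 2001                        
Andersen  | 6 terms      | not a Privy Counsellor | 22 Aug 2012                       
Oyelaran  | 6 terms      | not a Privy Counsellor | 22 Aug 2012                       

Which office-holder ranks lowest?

Romero

By terms served (higher first): Ibarra, Adeyemi, Ruiz, Takahashi and Beaumont (each 8 terms); then Achebe, Andersen and Oyelaran (each 6 terms); then Romero (1 term).
Among Ibarra, Adeyemi, Ruiz, Takahashi and Beaumont, a Privy Counsellor before not a Privy Counsellor: Ibarra, Adeyemi, Ruiz and Takahashi (a Privy Counsellor) before Beaumont (not a Privy Counsellor).
Among Ibarra, Adeyemi, Ruiz and Takahashi, by date first returned to the chamber (later first): Ibarra (6 Jul 2001) before Adeyemi, Ruiz and Takahashi (28 Apr 2000).
Among Adeyemi, Ruiz and Takahashi, alphabetically by surname: Adeyemi before Ruiz before Takahashi.
Achebe, Andersen and Oyelaran are each not a Privy Counsellor, so the next rule applies.
Achebe, Andersen and Oyelaran all have date first returned to the chamber 22 Aug 2012, so the next rule applies.
Among Achebe, Andersen and Oyelaran, alphabetically by surname: Achebe before Andersen before Oyelaran.
Order: Ibarra, Adeyemi, Ruiz, Takahashi, Beaumont, Achebe, Andersen, Oyelaran, Romero.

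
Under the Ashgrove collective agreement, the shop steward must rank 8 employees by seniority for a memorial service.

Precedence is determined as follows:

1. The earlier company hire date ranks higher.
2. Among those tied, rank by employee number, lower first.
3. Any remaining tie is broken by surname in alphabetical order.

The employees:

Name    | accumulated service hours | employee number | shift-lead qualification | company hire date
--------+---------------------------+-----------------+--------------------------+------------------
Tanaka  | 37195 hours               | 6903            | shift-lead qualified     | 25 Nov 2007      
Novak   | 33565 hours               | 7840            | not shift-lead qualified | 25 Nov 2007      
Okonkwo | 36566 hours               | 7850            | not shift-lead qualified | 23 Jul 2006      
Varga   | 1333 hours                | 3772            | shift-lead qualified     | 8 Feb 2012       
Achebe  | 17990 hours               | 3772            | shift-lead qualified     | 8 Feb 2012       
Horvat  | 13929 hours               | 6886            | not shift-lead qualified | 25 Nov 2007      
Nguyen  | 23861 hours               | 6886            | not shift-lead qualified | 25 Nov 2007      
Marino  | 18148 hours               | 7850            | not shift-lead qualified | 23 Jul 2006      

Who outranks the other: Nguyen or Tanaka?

By company hire date (earlier first): Marino and Okonkwo (both 23 Jul 2006); then Horvat, Nguyen, Tanaka and Novak (each 25 Nov 2007); then Achebe and Varga (both 8 Feb 2012).
Marino and Okonkwo both have employee number 7850, so the next rule applies.
Among Marino and Okonkwo, alphabetically by surname: Marino before Okonkwo.
Among Horvat, Nguyen, Tanaka and Novak, by employee number (lower first): Horvat and Nguyen (6886) before Tanaka (6903) before Novak (7840).
Among Horvat and Nguyen, alphabetically by surname: Horvat before Nguyen.
Achebe and Varga both have employee number 3772, so the next rule applies.
Among Achebe and Varga, alphabetically by surname: Achebe before Varga.
So Nguyen takes precedence.

Nguyen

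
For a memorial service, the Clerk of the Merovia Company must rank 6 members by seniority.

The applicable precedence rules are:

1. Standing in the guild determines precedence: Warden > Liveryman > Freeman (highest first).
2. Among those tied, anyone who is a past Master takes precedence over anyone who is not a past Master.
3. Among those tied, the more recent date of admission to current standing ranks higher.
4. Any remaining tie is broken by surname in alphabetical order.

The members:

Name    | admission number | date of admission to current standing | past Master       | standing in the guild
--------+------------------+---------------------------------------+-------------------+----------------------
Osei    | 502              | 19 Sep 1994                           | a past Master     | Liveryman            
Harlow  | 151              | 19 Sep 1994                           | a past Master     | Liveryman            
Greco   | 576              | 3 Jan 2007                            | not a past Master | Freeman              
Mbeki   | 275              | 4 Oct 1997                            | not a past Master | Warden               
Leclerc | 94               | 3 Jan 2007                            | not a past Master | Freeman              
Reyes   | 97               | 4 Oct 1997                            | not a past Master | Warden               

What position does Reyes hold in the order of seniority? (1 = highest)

2

By standing in the guild: Mbeki and Reyes (Warden); then Harlow and Osei (Liveryman); then Greco and Leclerc (Freeman).
Mbeki and Reyes are each not a past Master, so the next rule applies.
Mbeki and Reyes both have date of admission to current standing 4 Oct 1997, so the next rule applies.
Among Mbeki and Reyes, alphabetically by surname: Mbeki before Reyes.
Harlow and Osei are each a past Master, so the next rule applies.
Harlow and Osei both have date of admission to current standing 19 Sep 1994, so the next rule applies.
Among Harlow and Osei, alphabetically by surname: Harlow before Osei.
Greco and Leclerc are each not a past Master, so the next rule applies.
Greco and Leclerc both have date of admission to current standing 3 Jan 2007, so the next rule applies.
Among Greco and Leclerc, alphabetically by surname: Greco before Leclerc.
Order: Mbeki, Reyes, Harlow, Osei, Greco, Leclerc. So position 2.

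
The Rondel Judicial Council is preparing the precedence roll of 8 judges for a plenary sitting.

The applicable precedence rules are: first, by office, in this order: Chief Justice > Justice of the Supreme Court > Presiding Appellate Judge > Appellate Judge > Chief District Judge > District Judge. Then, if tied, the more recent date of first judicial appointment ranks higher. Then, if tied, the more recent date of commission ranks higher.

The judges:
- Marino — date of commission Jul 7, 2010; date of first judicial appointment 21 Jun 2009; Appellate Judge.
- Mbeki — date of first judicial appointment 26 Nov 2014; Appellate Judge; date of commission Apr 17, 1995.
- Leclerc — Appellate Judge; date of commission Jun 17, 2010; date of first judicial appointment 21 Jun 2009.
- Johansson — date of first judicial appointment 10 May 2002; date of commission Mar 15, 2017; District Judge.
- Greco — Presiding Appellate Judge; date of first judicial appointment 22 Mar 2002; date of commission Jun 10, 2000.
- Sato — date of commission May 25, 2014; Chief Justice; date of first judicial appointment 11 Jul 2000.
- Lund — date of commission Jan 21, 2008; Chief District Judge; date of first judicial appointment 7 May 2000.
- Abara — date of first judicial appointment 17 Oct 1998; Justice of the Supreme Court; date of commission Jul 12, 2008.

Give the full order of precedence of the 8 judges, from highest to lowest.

Sato, Abara, Greco, Mbeki, Marino, Leclerc, Lund, Johansson

By office: Sato (Chief Justice); then Abara (Justice of the Supreme Court); then Greco (Presiding Appellate Judge); then Mbeki, Marino and Leclerc (Appellate Judge); then Lund (Chief District Judge); then Johansson (District Judge).
Among Mbeki, Marino and Leclerc, by date of first judicial appointment (later first): Mbeki (26 Nov 2014) before Marino and Leclerc (21 Jun 2009).
Among Marino and Leclerc, by date of commission (later first): Marino (Jul 7, 2010) before Leclerc (Jun 17, 2010).
Full order: Sato, Abara, Greco, Mbeki, Marino, Leclerc, Lund, Johansson.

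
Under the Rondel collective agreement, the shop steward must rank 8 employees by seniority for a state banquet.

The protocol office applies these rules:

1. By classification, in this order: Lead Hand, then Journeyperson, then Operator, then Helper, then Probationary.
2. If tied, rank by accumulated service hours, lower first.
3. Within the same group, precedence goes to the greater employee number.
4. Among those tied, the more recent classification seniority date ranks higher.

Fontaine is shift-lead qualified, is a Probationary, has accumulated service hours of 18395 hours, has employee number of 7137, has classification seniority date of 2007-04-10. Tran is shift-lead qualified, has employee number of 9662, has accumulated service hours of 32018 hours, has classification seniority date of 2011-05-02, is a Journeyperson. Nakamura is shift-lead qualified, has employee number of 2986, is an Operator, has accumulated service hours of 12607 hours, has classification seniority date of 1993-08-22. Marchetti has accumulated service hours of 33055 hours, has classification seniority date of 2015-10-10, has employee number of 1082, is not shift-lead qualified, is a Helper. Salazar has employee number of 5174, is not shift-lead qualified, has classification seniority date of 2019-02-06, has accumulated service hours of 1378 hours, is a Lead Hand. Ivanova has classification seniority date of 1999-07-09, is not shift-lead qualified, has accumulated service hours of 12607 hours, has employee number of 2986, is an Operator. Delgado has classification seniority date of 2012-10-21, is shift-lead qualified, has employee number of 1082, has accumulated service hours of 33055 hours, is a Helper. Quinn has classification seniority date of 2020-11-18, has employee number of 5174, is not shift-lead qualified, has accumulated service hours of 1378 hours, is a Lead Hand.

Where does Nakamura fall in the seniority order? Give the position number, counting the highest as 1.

By classification: Quinn and Salazar (Lead Hand); then Tran (Journeyperson); then Ivanova and Nakamura (Operator); then Marchetti and Delgado (Helper); then Fontaine (Probationary).
Quinn and Salazar both have accumulated service hours 1378 hours, so the next rule applies.
Quinn and Salazar both have employee number 5174, so the next rule applies.
Among Quinn and Salazar, by classification seniority date (later first): Quinn (2020-11-18) before Salazar (2019-02-06).
Ivanova and Nakamura both have accumulated service hours 12607 hours, so the next rule applies.
Ivanova and Nakamura both have employee number 2986, so the next rule applies.
Among Ivanova and Nakamura, by classification seniority date (later first): Ivanova (1999-07-09) before Nakamura (1993-08-22).
Marchetti and Delgado both have accumulated service hours 33055 hours, so the next rule applies.
Marchetti and Delgado both have employee number 1082, so the next rule applies.
Among Marchetti and Delgado, by classification seniority date (later first): Marchetti (2015-10-10) before Delgado (2012-10-21).
Order: Quinn, Salazar, Tran, Ivanova, Nakamura, Marchetti, Delgado, Fontaine. So position 5.

5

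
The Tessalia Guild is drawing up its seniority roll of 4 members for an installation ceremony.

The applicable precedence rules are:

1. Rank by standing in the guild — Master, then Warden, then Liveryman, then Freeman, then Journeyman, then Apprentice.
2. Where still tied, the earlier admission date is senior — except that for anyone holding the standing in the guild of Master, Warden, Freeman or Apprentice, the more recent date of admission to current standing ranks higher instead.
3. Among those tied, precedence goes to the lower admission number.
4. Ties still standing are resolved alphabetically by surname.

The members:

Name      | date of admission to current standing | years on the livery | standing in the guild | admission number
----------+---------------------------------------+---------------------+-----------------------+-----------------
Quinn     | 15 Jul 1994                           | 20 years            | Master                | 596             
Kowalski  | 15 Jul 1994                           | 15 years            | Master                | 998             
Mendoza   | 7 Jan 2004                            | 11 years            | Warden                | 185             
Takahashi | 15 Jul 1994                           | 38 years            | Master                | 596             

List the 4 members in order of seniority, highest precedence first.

Quinn, Takahashi, Kowalski, Mendoza

By standing in the guild: Quinn, Takahashi and Kowalski (Master); then Mendoza (Warden).
Quinn, Takahashi and Kowalski all have date of admission to current standing 15 Jul 1994, so the next rule applies.
Among Quinn, Takahashi and Kowalski, by admission number (lower first): Quinn and Takahashi (596) before Kowalski (998).
Among Quinn and Takahashi, alphabetically by surname: Quinn before Takahashi.
Full order: Quinn, Takahashi, Kowalski, Mendoza.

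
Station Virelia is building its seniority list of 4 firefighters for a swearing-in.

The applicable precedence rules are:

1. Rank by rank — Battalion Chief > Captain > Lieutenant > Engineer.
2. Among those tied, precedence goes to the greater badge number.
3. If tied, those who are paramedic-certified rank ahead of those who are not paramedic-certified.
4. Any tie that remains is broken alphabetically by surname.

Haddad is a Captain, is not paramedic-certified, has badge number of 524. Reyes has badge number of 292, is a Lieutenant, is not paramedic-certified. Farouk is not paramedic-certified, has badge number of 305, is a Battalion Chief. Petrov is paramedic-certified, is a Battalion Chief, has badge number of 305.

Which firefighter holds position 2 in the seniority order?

Farouk

By rank: Petrov and Farouk (Battalion Chief); then Haddad (Captain); then Reyes (Lieutenant).
Petrov and Farouk both have badge number 305, so the next rule applies.
Among Petrov and Farouk, paramedic-certified before not paramedic-certified: Petrov (paramedic-certified) before Farouk (not paramedic-certified).
Order: Petrov, Farouk, Haddad, Reyes.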